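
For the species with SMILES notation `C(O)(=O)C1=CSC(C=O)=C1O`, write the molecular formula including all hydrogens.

C6H4O4S

Heavy atoms from the SMILES: 6 C, 4 O, 1 S.
Implicit hydrogens by atom environment:
  3 × C (aromatic): no H
  2 × O: 1 H each → 2
  2 × O: no H
  1 × C (aromatic): 1 H
  1 × C: 1 H
  1 × C: no H
  1 × S (aromatic): no H
  Total hydrogens = 4.
Molecular formula: C6H4O4S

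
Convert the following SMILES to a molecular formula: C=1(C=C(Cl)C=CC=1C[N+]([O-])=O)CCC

C10H12ClNO2

Heavy atoms from the SMILES: 10 C, 1 Cl, 1 N, 2 O.
Implicit hydrogens by atom environment:
  3 × C: 2 H each → 6
  3 × C (aromatic): 1 H each → 3
  3 × C (aromatic): no H
  1 × C: 3 H
  1 × Cl: no H
  1 × N (charge +1): no H
  1 × O: no H
  1 × O (charge -1): no H
  Total hydrogens = 12.
Molecular formula: C10H12ClNO2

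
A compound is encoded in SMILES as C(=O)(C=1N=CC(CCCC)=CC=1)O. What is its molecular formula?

C10H13NO2

Heavy atoms from the SMILES: 10 C, 1 N, 2 O.
Implicit hydrogens by atom environment:
  3 × C: 2 H each → 6
  3 × C (aromatic): 1 H each → 3
  2 × C (aromatic): no H
  1 × C: 3 H
  1 × C: no H
  1 × N (aromatic): no H
  1 × O: 1 H
  1 × O: no H
  Total hydrogens = 13.
Molecular formula: C10H13NO2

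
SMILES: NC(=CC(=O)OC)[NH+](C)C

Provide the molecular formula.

C6H13N2O2+

Heavy atoms from the SMILES: 6 C, 2 N, 2 O.
Implicit hydrogens by atom environment:
  3 × C: 3 H each → 9
  2 × C: no H
  2 × O: no H
  1 × C: 1 H
  1 × N: 2 H
  1 × N (charge +1): 1 H
  Total hydrogens = 13.
Net charge +1.
Molecular formula: C6H13N2O2+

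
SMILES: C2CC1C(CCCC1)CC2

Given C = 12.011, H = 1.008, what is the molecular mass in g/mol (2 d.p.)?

138.25

Molecular formula: C10H18.
M = 10×12.011 + 18×1.008 = 138.25 g/mol.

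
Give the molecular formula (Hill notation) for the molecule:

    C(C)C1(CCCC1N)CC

C9H19N

Heavy atoms from the SMILES: 9 C, 1 N.
Implicit hydrogens by atom environment:
  5 × C: 2 H each → 10
  2 × C: 3 H each → 6
  1 × C: 1 H
  1 × C: no H
  1 × N: 2 H
  Total hydrogens = 19.
Molecular formula: C9H19N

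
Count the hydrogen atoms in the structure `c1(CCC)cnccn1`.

Hydrogens are implicit in SMILES; fill each atom to its normal valence:
  3 × C (aromatic): 1 H each → 3
  2 × C: 2 H each → 4
  2 × N (aromatic): no H
  1 × C: 3 H
  1 × C (aromatic): no H
  Total hydrogens = 10.

10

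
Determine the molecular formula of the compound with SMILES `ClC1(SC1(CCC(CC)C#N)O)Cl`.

Heavy atoms from the SMILES: 8 C, 2 Cl, 1 N, 1 O, 1 S.
Implicit hydrogens by atom environment:
  3 × C: 2 H each → 6
  3 × C: no H
  2 × Cl: no H
  1 × C: 3 H
  1 × C: 1 H
  1 × N: no H
  1 × O: 1 H
  1 × S: no H
  Total hydrogens = 11.
Molecular formula: C8H11Cl2NOS

C8H11Cl2NOS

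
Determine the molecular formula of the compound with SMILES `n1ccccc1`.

C5H5N

Heavy atoms from the SMILES: 5 C, 1 N.
Implicit hydrogens by atom environment:
  5 × C (aromatic): 1 H each → 5
  1 × N (aromatic): no H
  Total hydrogens = 5.
Molecular formula: C5H5N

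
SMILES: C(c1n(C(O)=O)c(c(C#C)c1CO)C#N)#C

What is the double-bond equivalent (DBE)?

Molecular formula from the SMILES: C11H6N2O3.
DoU = (2C + 2 + N − H − X)/2 = (2·11 + 2 + 2 − 6 − 0)/2 = 20/2 = 10.
(Structurally: 1 ring(s) + 9 π bond(s) = 10.)

10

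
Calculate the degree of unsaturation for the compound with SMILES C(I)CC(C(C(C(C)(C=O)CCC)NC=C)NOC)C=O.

Molecular formula from the SMILES: C15H27IN2O3.
DoU = (2C + 2 + N − H − X)/2 = (2·15 + 2 + 2 − 27 − 1)/2 = 6/2 = 3.
(Structurally: 0 ring(s) + 3 π bond(s) = 3.)

3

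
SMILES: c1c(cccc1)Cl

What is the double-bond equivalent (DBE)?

4

Molecular formula from the SMILES: C6H5Cl.
DoU = (2C + 2 + N − H − X)/2 = (2·6 + 2 + 0 − 5 − 1)/2 = 8/2 = 4.
(Structurally: 1 ring(s) + 3 π bond(s) = 4.)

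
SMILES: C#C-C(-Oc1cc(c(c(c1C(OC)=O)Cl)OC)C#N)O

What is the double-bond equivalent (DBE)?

9

Molecular formula from the SMILES: C13H10ClNO5.
DoU = (2C + 2 + N − H − X)/2 = (2·13 + 2 + 1 − 10 − 1)/2 = 18/2 = 9.
(Structurally: 1 ring(s) + 8 π bond(s) = 9.)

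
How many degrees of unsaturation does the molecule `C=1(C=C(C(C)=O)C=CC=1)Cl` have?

Molecular formula from the SMILES: C8H7ClO.
DoU = (2C + 2 + N − H − X)/2 = (2·8 + 2 + 0 − 7 − 1)/2 = 10/2 = 5.
(Structurally: 1 ring(s) + 4 π bond(s) = 5.)

5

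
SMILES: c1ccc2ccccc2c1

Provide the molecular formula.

Heavy atoms from the SMILES: 10 C.
Implicit hydrogens by atom environment:
  8 × C (aromatic): 1 H each → 8
  2 × C (aromatic): no H
  Total hydrogens = 8.
Molecular formula: C10H8

C10H8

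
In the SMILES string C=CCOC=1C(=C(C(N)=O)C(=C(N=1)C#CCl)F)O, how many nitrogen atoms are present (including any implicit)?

2

The symbol for nitrogen appears 2 times in the SMILES.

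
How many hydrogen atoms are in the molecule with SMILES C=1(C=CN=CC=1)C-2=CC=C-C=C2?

9

Hydrogens are implicit in SMILES; fill each atom to its normal valence:
  9 × C (aromatic): 1 H each → 9
  2 × C (aromatic): no H
  1 × N (aromatic): no H
  Total hydrogens = 9.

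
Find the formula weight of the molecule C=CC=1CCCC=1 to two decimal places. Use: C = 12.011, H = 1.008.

Molecular formula: C7H10.
M = 7×12.011 + 10×1.008 = 94.16 g/mol.

94.16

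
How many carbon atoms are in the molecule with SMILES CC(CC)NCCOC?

The symbol for carbon appears 7 times in the SMILES.

7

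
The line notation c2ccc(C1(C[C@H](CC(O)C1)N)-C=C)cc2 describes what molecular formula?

C14H19NO

Heavy atoms from the SMILES: 14 C, 1 N, 1 O.
Implicit hydrogens by atom environment:
  5 × C (aromatic): 1 H each → 5
  4 × C: 2 H each → 8
  3 × C: 1 H each → 3
  1 × C: no H
  1 × C (aromatic): no H
  1 × N: 2 H
  1 × O: 1 H
  Total hydrogens = 19.
Molecular formula: C14H19NO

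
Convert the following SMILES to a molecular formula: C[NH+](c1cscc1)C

C6H10NS+

Heavy atoms from the SMILES: 6 C, 1 N, 1 S.
Implicit hydrogens by atom environment:
  3 × C (aromatic): 1 H each → 3
  2 × C: 3 H each → 6
  1 × C (aromatic): no H
  1 × N (charge +1): 1 H
  1 × S (aromatic): no H
  Total hydrogens = 10.
Net charge +1.
Molecular formula: C6H10NS+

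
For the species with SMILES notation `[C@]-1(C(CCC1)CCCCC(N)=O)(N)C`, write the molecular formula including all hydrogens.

Heavy atoms from the SMILES: 11 C, 2 N, 1 O.
Implicit hydrogens by atom environment:
  7 × C: 2 H each → 14
  2 × C: no H
  2 × N: 2 H each → 4
  1 × C: 3 H
  1 × C: 1 H
  1 × O: no H
  Total hydrogens = 22.
Molecular formula: C11H22N2O

C11H22N2O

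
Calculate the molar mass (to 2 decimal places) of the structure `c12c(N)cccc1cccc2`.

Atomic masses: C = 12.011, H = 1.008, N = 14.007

143.19

Molecular formula: C10H9N.
M = 10×12.011 + 9×1.008 + 1×14.007 = 143.19 g/mol.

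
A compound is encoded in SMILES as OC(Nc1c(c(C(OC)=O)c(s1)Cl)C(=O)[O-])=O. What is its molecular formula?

Heavy atoms from the SMILES: 8 C, 1 Cl, 1 N, 6 O, 1 S.
Implicit hydrogens by atom environment:
  4 × C (aromatic): no H
  4 × O: no H
  3 × C: no H
  1 × C: 3 H
  1 × Cl: no H
  1 × N: 1 H
  1 × O: 1 H
  1 × O (charge -1): no H
  1 × S (aromatic): no H
  Total hydrogens = 5.
Net charge -1.
Molecular formula: C8H5ClNO6S-

C8H5ClNO6S-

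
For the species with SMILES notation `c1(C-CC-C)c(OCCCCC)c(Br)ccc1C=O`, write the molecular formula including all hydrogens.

Heavy atoms from the SMILES: 1 Br, 16 C, 2 O.
Implicit hydrogens by atom environment:
  7 × C: 2 H each → 14
  4 × C (aromatic): no H
  2 × C: 3 H each → 6
  2 × C (aromatic): 1 H each → 2
  2 × O: no H
  1 × Br: no H
  1 × C: 1 H
  Total hydrogens = 23.
Molecular formula: C16H23BrO2

C16H23BrO2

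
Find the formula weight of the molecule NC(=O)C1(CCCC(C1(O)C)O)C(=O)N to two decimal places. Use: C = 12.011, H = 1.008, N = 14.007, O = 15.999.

Molecular formula: C9H16N2O4.
M = 9×12.011 + 16×1.008 + 2×14.007 + 4×15.999 = 216.24 g/mol.

216.24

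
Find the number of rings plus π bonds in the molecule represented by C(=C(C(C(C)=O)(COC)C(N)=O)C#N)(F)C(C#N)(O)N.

7

Molecular formula from the SMILES: C11H13FN4O4.
DoU = (2C + 2 + N − H − X)/2 = (2·11 + 2 + 4 − 13 − 1)/2 = 14/2 = 7.
(Structurally: 0 ring(s) + 7 π bond(s) = 7.)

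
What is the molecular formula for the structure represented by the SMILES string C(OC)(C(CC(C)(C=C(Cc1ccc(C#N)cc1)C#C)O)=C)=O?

Heavy atoms from the SMILES: 19 C, 1 N, 3 O.
Implicit hydrogens by atom environment:
  6 × C: no H
  4 × C (aromatic): 1 H each → 4
  3 × C: 2 H each → 6
  2 × C: 3 H each → 6
  2 × C: 1 H each → 2
  2 × C (aromatic): no H
  2 × O: no H
  1 × N: no H
  1 × O: 1 H
  Total hydrogens = 19.
Molecular formula: C19H19NO3

C19H19NO3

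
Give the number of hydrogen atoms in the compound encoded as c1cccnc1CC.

Hydrogens are implicit in SMILES; fill each atom to its normal valence:
  4 × C (aromatic): 1 H each → 4
  1 × C: 3 H
  1 × C: 2 H
  1 × C (aromatic): no H
  1 × N (aromatic): no H
  Total hydrogens = 9.

9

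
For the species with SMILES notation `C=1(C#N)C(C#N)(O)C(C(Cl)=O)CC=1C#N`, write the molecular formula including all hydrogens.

Heavy atoms from the SMILES: 9 C, 1 Cl, 3 N, 2 O.
Implicit hydrogens by atom environment:
  7 × C: no H
  3 × N: no H
  1 × C: 2 H
  1 × C: 1 H
  1 × Cl: no H
  1 × O: 1 H
  1 × O: no H
  Total hydrogens = 4.
Molecular formula: C9H4ClN3O2

C9H4ClN3O2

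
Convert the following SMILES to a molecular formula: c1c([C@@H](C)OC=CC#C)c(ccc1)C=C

C14H14O

Heavy atoms from the SMILES: 14 C, 1 O.
Implicit hydrogens by atom environment:
  5 × C: 1 H each → 5
  4 × C (aromatic): 1 H each → 4
  2 × C (aromatic): no H
  1 × C: 3 H
  1 × C: 2 H
  1 × C: no H
  1 × O: no H
  Total hydrogens = 14.
Molecular formula: C14H14O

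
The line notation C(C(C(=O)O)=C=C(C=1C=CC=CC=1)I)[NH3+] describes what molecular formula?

Heavy atoms from the SMILES: 11 C, 1 I, 1 N, 2 O.
Implicit hydrogens by atom environment:
  5 × C (aromatic): 1 H each → 5
  4 × C: no H
  1 × C: 2 H
  1 × C (aromatic): no H
  1 × I: no H
  1 × N (charge +1): 3 H
  1 × O: 1 H
  1 × O: no H
  Total hydrogens = 11.
Net charge +1.
Molecular formula: C11H11INO2+

C11H11INO2+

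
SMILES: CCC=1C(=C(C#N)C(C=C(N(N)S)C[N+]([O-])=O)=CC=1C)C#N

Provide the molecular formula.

Heavy atoms from the SMILES: 14 C, 5 N, 2 O, 1 S.
Implicit hydrogens by atom environment:
  5 × C (aromatic): no H
  3 × C: no H
  3 × N: no H
  2 × C: 3 H each → 6
  2 × C: 2 H each → 4
  1 × C (aromatic): 1 H
  1 × C: 1 H
  1 × N: 2 H
  1 × N (charge +1): no H
  1 × O: no H
  1 × O (charge -1): no H
  1 × S: 1 H
  Total hydrogens = 15.
Molecular formula: C14H15N5O2S

C14H15N5O2S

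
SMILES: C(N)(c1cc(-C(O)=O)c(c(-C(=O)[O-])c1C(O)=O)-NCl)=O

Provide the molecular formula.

Heavy atoms from the SMILES: 10 C, 1 Cl, 2 N, 7 O.
Implicit hydrogens by atom environment:
  5 × C (aromatic): no H
  4 × C: no H
  4 × O: no H
  2 × O: 1 H each → 2
  1 × C (aromatic): 1 H
  1 × Cl: no H
  1 × N: 2 H
  1 × N: 1 H
  1 × O (charge -1): no H
  Total hydrogens = 6.
Net charge -1.
Molecular formula: C10H6ClN2O7-

C10H6ClN2O7-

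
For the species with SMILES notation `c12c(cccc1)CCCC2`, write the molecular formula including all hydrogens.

C10H12

Heavy atoms from the SMILES: 10 C.
Implicit hydrogens by atom environment:
  4 × C: 2 H each → 8
  4 × C (aromatic): 1 H each → 4
  2 × C (aromatic): no H
  Total hydrogens = 12.
Molecular formula: C10H12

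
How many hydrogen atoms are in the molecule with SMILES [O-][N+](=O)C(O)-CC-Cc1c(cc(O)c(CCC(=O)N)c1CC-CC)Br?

25

Hydrogens are implicit in SMILES; fill each atom to its normal valence:
  8 × C: 2 H each → 16
  5 × C (aromatic): no H
  2 × O: 1 H each → 2
  2 × O: no H
  1 × Br: no H
  1 × C: 3 H
  1 × C (aromatic): 1 H
  1 × C: 1 H
  1 × C: no H
  1 × N: 2 H
  1 × N (charge +1): no H
  1 × O (charge -1): no H
  Total hydrogens = 25.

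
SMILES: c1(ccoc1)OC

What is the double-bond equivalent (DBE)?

3

Molecular formula from the SMILES: C5H6O2.
DoU = (2C + 2 + N − H − X)/2 = (2·5 + 2 + 0 − 6 − 0)/2 = 6/2 = 3.
(Structurally: 1 ring(s) + 2 π bond(s) = 3.)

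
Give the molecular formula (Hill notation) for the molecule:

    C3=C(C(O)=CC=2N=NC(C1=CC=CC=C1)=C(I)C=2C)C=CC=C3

Heavy atoms from the SMILES: 19 C, 1 I, 2 N, 1 O.
Implicit hydrogens by atom environment:
  10 × C (aromatic): 1 H each → 10
  6 × C (aromatic): no H
  2 × N (aromatic): no H
  1 × C: 3 H
  1 × C: 1 H
  1 × C: no H
  1 × I: no H
  1 × O: 1 H
  Total hydrogens = 15.
Molecular formula: C19H15IN2O

C19H15IN2O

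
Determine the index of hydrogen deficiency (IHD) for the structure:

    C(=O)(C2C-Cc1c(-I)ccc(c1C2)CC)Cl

6

Molecular formula from the SMILES: C13H14ClIO.
DoU = (2C + 2 + N − H − X)/2 = (2·13 + 2 + 0 − 14 − 2)/2 = 12/2 = 6.
(Structurally: 2 ring(s) + 4 π bond(s) = 6.)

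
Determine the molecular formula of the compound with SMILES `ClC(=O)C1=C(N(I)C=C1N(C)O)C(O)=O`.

Heavy atoms from the SMILES: 7 C, 1 Cl, 1 I, 2 N, 4 O.
Implicit hydrogens by atom environment:
  3 × C (aromatic): no H
  2 × C: no H
  2 × O: 1 H each → 2
  2 × O: no H
  1 × C: 3 H
  1 × C (aromatic): 1 H
  1 × Cl: no H
  1 × I: no H
  1 × N (aromatic): no H
  1 × N: no H
  Total hydrogens = 6.
Molecular formula: C7H6ClIN2O4

C7H6ClIN2O4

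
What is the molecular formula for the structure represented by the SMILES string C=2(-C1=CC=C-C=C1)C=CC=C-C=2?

C12H10

Heavy atoms from the SMILES: 12 C.
Implicit hydrogens by atom environment:
  10 × C (aromatic): 1 H each → 10
  2 × C (aromatic): no H
  Total hydrogens = 10.
Molecular formula: C12H10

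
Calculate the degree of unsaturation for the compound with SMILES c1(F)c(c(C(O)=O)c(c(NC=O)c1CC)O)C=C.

7

Molecular formula from the SMILES: C12H12FNO4.
DoU = (2C + 2 + N − H − X)/2 = (2·12 + 2 + 1 − 12 − 1)/2 = 14/2 = 7.
(Structurally: 1 ring(s) + 6 π bond(s) = 7.)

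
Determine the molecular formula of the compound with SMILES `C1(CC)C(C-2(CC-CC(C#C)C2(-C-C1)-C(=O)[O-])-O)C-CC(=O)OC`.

C19H27O5-

Heavy atoms from the SMILES: 19 C, 5 O.
Implicit hydrogens by atom environment:
  8 × C: 2 H each → 16
  5 × C: no H
  4 × C: 1 H each → 4
  3 × O: no H
  2 × C: 3 H each → 6
  1 × O: 1 H
  1 × O (charge -1): no H
  Total hydrogens = 27.
Net charge -1.
Molecular formula: C19H27O5-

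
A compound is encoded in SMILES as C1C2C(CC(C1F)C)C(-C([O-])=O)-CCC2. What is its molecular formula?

C12H18FO2-

Heavy atoms from the SMILES: 12 C, 1 F, 2 O.
Implicit hydrogens by atom environment:
  5 × C: 2 H each → 10
  5 × C: 1 H each → 5
  1 × C: 3 H
  1 × C: no H
  1 × F: no H
  1 × O: no H
  1 × O (charge -1): no H
  Total hydrogens = 18.
Net charge -1.
Molecular formula: C12H18FO2-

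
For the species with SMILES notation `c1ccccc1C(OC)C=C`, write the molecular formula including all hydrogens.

Heavy atoms from the SMILES: 10 C, 1 O.
Implicit hydrogens by atom environment:
  5 × C (aromatic): 1 H each → 5
  2 × C: 1 H each → 2
  1 × C: 3 H
  1 × C: 2 H
  1 × C (aromatic): no H
  1 × O: no H
  Total hydrogens = 12.
Molecular formula: C10H12O

C10H12O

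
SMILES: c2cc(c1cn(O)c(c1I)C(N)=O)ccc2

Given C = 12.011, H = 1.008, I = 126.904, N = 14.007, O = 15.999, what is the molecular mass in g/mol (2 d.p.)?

328.11

Molecular formula: C11H9IN2O2.
M = 11×12.011 + 9×1.008 + 1×126.904 + 2×14.007 + 2×15.999 = 328.11 g/mol.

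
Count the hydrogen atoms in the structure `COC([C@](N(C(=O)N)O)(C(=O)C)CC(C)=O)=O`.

Hydrogens are implicit in SMILES; fill each atom to its normal valence:
  5 × C: no H
  5 × O: no H
  3 × C: 3 H each → 9
  1 × C: 2 H
  1 × N: 2 H
  1 × N: no H
  1 × O: 1 H
  Total hydrogens = 14.

14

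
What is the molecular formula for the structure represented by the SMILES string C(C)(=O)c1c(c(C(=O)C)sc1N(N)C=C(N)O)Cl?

Heavy atoms from the SMILES: 10 C, 1 Cl, 3 N, 3 O, 1 S.
Implicit hydrogens by atom environment:
  4 × C (aromatic): no H
  3 × C: no H
  2 × C: 3 H each → 6
  2 × N: 2 H each → 4
  2 × O: no H
  1 × C: 1 H
  1 × Cl: no H
  1 × N: no H
  1 × O: 1 H
  1 × S (aromatic): no H
  Total hydrogens = 12.
Molecular formula: C10H12ClN3O3S

C10H12ClN3O3S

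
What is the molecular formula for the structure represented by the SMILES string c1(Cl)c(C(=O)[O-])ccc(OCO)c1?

Heavy atoms from the SMILES: 8 C, 1 Cl, 4 O.
Implicit hydrogens by atom environment:
  3 × C (aromatic): 1 H each → 3
  3 × C (aromatic): no H
  2 × O: no H
  1 × C: 2 H
  1 × C: no H
  1 × Cl: no H
  1 × O: 1 H
  1 × O (charge -1): no H
  Total hydrogens = 6.
Net charge -1.
Molecular formula: C8H6ClO4-

C8H6ClO4-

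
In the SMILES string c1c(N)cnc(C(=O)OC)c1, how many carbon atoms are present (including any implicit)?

The symbol for carbon appears 7 times in the SMILES. Lowercase c denotes aromatic carbon and counts toward C.

7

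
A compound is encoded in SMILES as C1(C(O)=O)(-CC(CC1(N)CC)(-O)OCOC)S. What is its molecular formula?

Heavy atoms from the SMILES: 10 C, 1 N, 5 O, 1 S.
Implicit hydrogens by atom environment:
  4 × C: 2 H each → 8
  4 × C: no H
  3 × O: no H
  2 × C: 3 H each → 6
  2 × O: 1 H each → 2
  1 × N: 2 H
  1 × S: 1 H
  Total hydrogens = 19.
Molecular formula: C10H19NO5S

C10H19NO5S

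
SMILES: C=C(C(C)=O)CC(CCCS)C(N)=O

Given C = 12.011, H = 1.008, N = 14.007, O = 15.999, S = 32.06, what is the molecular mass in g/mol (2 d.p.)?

215.31

Molecular formula: C10H17NO2S.
M = 10×12.011 + 17×1.008 + 1×14.007 + 2×15.999 + 1×32.06 = 215.31 g/mol.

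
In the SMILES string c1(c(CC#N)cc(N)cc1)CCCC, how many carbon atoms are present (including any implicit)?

The symbol for carbon appears 12 times in the SMILES. Lowercase c denotes aromatic carbon and counts toward C.

12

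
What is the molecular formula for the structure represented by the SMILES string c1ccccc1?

Heavy atoms from the SMILES: 6 C.
Implicit hydrogens by atom environment:
  6 × C (aromatic): 1 H each → 6
  Total hydrogens = 6.
Molecular formula: C6H6

C6H6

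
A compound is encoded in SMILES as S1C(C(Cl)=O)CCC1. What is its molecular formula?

Heavy atoms from the SMILES: 5 C, 1 Cl, 1 O, 1 S.
Implicit hydrogens by atom environment:
  3 × C: 2 H each → 6
  1 × C: 1 H
  1 × C: no H
  1 × Cl: no H
  1 × O: no H
  1 × S: no H
  Total hydrogens = 7.
Molecular formula: C5H7ClOS

C5H7ClOS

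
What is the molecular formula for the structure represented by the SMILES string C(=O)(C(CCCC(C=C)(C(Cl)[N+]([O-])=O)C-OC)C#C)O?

C13H18ClNO5

Heavy atoms from the SMILES: 13 C, 1 Cl, 1 N, 5 O.
Implicit hydrogens by atom environment:
  5 × C: 2 H each → 10
  4 × C: 1 H each → 4
  3 × C: no H
  3 × O: no H
  1 × C: 3 H
  1 × Cl: no H
  1 × N (charge +1): no H
  1 × O: 1 H
  1 × O (charge -1): no H
  Total hydrogens = 18.
Molecular formula: C13H18ClNO5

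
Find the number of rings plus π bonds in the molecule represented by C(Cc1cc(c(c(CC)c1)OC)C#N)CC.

6

Molecular formula from the SMILES: C14H19NO.
DoU = (2C + 2 + N − H − X)/2 = (2·14 + 2 + 1 − 19 − 0)/2 = 12/2 = 6.
(Structurally: 1 ring(s) + 5 π bond(s) = 6.)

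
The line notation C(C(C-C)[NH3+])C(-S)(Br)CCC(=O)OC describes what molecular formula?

C9H19BrNO2S+

Heavy atoms from the SMILES: 1 Br, 9 C, 1 N, 2 O, 1 S.
Implicit hydrogens by atom environment:
  4 × C: 2 H each → 8
  2 × C: 3 H each → 6
  2 × C: no H
  2 × O: no H
  1 × Br: no H
  1 × C: 1 H
  1 × N (charge +1): 3 H
  1 × S: 1 H
  Total hydrogens = 19.
Net charge +1.
Molecular formula: C9H19BrNO2S+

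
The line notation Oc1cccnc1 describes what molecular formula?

Heavy atoms from the SMILES: 5 C, 1 N, 1 O.
Implicit hydrogens by atom environment:
  4 × C (aromatic): 1 H each → 4
  1 × C (aromatic): no H
  1 × N (aromatic): no H
  1 × O: 1 H
  Total hydrogens = 5.
Molecular formula: C5H5NO

C5H5NO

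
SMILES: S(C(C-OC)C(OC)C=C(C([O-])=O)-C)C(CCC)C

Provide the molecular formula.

Heavy atoms from the SMILES: 14 C, 4 O, 1 S.
Implicit hydrogens by atom environment:
  5 × C: 3 H each → 15
  4 × C: 1 H each → 4
  3 × C: 2 H each → 6
  3 × O: no H
  2 × C: no H
  1 × O (charge -1): no H
  1 × S: no H
  Total hydrogens = 25.
Net charge -1.
Molecular formula: C14H25O4S-

C14H25O4S-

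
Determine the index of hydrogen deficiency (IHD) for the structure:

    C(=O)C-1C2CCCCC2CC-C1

3

Molecular formula from the SMILES: C11H18O.
DoU = (2C + 2 + N − H − X)/2 = (2·11 + 2 + 0 − 18 − 0)/2 = 6/2 = 3.
(Structurally: 2 ring(s) + 1 π bond(s) = 3.)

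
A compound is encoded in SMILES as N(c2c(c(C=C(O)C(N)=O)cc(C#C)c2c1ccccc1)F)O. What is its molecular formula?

C17H13FN2O3

Heavy atoms from the SMILES: 17 C, 1 F, 2 N, 3 O.
Implicit hydrogens by atom environment:
  6 × C (aromatic): 1 H each → 6
  6 × C (aromatic): no H
  3 × C: no H
  2 × C: 1 H each → 2
  2 × O: 1 H each → 2
  1 × F: no H
  1 × N: 2 H
  1 × N: 1 H
  1 × O: no H
  Total hydrogens = 13.
Molecular formula: C17H13FN2O3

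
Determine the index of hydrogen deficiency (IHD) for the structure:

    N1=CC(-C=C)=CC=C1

Molecular formula from the SMILES: C7H7N.
DoU = (2C + 2 + N − H − X)/2 = (2·7 + 2 + 1 − 7 − 0)/2 = 10/2 = 5.
(Structurally: 1 ring(s) + 4 π bond(s) = 5.)

5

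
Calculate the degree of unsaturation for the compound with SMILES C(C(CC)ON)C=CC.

Molecular formula from the SMILES: C7H15NO.
DoU = (2C + 2 + N − H − X)/2 = (2·7 + 2 + 1 − 15 − 0)/2 = 2/2 = 1.
(Structurally: 0 ring(s) + 1 π bond(s) = 1.)

1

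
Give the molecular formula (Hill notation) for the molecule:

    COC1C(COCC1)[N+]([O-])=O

C6H11NO4

Heavy atoms from the SMILES: 6 C, 1 N, 4 O.
Implicit hydrogens by atom environment:
  3 × C: 2 H each → 6
  3 × O: no H
  2 × C: 1 H each → 2
  1 × C: 3 H
  1 × N (charge +1): no H
  1 × O (charge -1): no H
  Total hydrogens = 11.
Molecular formula: C6H11NO4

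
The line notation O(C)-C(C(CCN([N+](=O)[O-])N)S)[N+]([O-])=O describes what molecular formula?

Heavy atoms from the SMILES: 5 C, 4 N, 5 O, 1 S.
Implicit hydrogens by atom environment:
  3 × O: no H
  2 × C: 2 H each → 4
  2 × C: 1 H each → 2
  2 × N (charge +1): no H
  2 × O (charge -1): no H
  1 × C: 3 H
  1 × N: 2 H
  1 × N: no H
  1 × S: 1 H
  Total hydrogens = 12.
Molecular formula: C5H12N4O5S

C5H12N4O5S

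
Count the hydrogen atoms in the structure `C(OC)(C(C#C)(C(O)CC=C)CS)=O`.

14

Hydrogens are implicit in SMILES; fill each atom to its normal valence:
  3 × C: 2 H each → 6
  3 × C: 1 H each → 3
  3 × C: no H
  2 × O: no H
  1 × C: 3 H
  1 × O: 1 H
  1 × S: 1 H
  Total hydrogens = 14.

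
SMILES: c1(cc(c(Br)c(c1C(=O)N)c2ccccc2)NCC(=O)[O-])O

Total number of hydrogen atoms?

Hydrogens are implicit in SMILES; fill each atom to its normal valence:
  6 × C (aromatic): 1 H each → 6
  6 × C (aromatic): no H
  2 × C: no H
  2 × O: no H
  1 × Br: no H
  1 × C: 2 H
  1 × N: 2 H
  1 × N: 1 H
  1 × O: 1 H
  1 × O (charge -1): no H
  Total hydrogens = 12.

12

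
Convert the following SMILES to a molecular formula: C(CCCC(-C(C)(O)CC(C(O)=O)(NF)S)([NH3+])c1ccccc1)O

Heavy atoms from the SMILES: 16 C, 1 F, 2 N, 4 O, 1 S.
Implicit hydrogens by atom environment:
  5 × C: 2 H each → 10
  5 × C (aromatic): 1 H each → 5
  4 × C: no H
  3 × O: 1 H each → 3
  1 × C: 3 H
  1 × C (aromatic): no H
  1 × F: no H
  1 × N (charge +1): 3 H
  1 × N: 1 H
  1 × O: no H
  1 × S: 1 H
  Total hydrogens = 26.
Net charge +1.
Molecular formula: C16H26FN2O4S+

C16H26FN2O4S+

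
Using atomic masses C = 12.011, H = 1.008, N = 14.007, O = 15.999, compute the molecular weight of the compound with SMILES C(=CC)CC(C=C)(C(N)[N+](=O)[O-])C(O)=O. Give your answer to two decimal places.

Molecular formula: C9H14N2O4.
M = 9×12.011 + 14×1.008 + 2×14.007 + 4×15.999 = 214.22 g/mol.

214.22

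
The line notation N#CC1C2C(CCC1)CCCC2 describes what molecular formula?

Heavy atoms from the SMILES: 11 C, 1 N.
Implicit hydrogens by atom environment:
  7 × C: 2 H each → 14
  3 × C: 1 H each → 3
  1 × C: no H
  1 × N: no H
  Total hydrogens = 17.
Molecular formula: C11H17N

C11H17N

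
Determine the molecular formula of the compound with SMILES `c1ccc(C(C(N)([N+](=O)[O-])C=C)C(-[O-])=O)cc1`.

Heavy atoms from the SMILES: 11 C, 2 N, 4 O.
Implicit hydrogens by atom environment:
  5 × C (aromatic): 1 H each → 5
  2 × C: 1 H each → 2
  2 × C: no H
  2 × O: no H
  2 × O (charge -1): no H
  1 × C: 2 H
  1 × C (aromatic): no H
  1 × N: 2 H
  1 × N (charge +1): no H
  Total hydrogens = 11.
Net charge -1.
Molecular formula: C11H11N2O4-

C11H11N2O4-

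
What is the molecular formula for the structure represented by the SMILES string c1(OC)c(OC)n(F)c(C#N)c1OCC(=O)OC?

C10H11FN2O5

Heavy atoms from the SMILES: 10 C, 1 F, 2 N, 5 O.
Implicit hydrogens by atom environment:
  5 × O: no H
  4 × C (aromatic): no H
  3 × C: 3 H each → 9
  2 × C: no H
  1 × C: 2 H
  1 × F: no H
  1 × N (aromatic): no H
  1 × N: no H
  Total hydrogens = 11.
Molecular formula: C10H11FN2O5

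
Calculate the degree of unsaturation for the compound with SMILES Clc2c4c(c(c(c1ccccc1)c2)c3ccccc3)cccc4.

15

Molecular formula from the SMILES: C22H15Cl.
DoU = (2C + 2 + N − H − X)/2 = (2·22 + 2 + 0 − 15 − 1)/2 = 30/2 = 15.
(Structurally: 4 ring(s) + 11 π bond(s) = 15.)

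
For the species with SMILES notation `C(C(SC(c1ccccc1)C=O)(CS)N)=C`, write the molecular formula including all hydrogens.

Heavy atoms from the SMILES: 12 C, 1 N, 1 O, 2 S.
Implicit hydrogens by atom environment:
  5 × C (aromatic): 1 H each → 5
  3 × C: 1 H each → 3
  2 × C: 2 H each → 4
  1 × C: no H
  1 × C (aromatic): no H
  1 × N: 2 H
  1 × O: no H
  1 × S: 1 H
  1 × S: no H
  Total hydrogens = 15.
Molecular formula: C12H15NOS2

C12H15NOS2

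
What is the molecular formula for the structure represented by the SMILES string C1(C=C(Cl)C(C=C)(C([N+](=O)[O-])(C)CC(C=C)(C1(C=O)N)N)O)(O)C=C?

Heavy atoms from the SMILES: 16 C, 1 Cl, 3 N, 5 O.
Implicit hydrogens by atom environment:
  6 × C: no H
  5 × C: 1 H each → 5
  4 × C: 2 H each → 8
  2 × N: 2 H each → 4
  2 × O: 1 H each → 2
  2 × O: no H
  1 × C: 3 H
  1 × Cl: no H
  1 × N (charge +1): no H
  1 × O (charge -1): no H
  Total hydrogens = 22.
Molecular formula: C16H22ClN3O5

C16H22ClN3O5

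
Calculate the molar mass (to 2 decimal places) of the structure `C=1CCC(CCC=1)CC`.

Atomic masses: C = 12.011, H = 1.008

Molecular formula: C9H16.
M = 9×12.011 + 16×1.008 = 124.23 g/mol.

124.23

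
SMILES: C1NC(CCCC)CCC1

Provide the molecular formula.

C9H19N

Heavy atoms from the SMILES: 9 C, 1 N.
Implicit hydrogens by atom environment:
  7 × C: 2 H each → 14
  1 × C: 3 H
  1 × C: 1 H
  1 × N: 1 H
  Total hydrogens = 19.
Molecular formula: C9H19N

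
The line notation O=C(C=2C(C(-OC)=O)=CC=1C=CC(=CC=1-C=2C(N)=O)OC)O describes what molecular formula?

C15H13NO6

Heavy atoms from the SMILES: 15 C, 1 N, 6 O.
Implicit hydrogens by atom environment:
  6 × C (aromatic): no H
  5 × O: no H
  4 × C (aromatic): 1 H each → 4
  3 × C: no H
  2 × C: 3 H each → 6
  1 × N: 2 H
  1 × O: 1 H
  Total hydrogens = 13.
Molecular formula: C15H13NO6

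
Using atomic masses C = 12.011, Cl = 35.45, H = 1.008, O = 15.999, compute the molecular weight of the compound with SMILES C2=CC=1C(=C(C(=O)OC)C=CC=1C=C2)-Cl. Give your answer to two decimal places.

Molecular formula: C12H9ClO2.
M = 12×12.011 + 1×35.45 + 9×1.008 + 2×15.999 = 220.65 g/mol.

220.65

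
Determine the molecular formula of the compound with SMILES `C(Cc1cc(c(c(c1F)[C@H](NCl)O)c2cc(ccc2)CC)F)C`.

C18H20ClF2NO

Heavy atoms from the SMILES: 18 C, 1 Cl, 2 F, 1 N, 1 O.
Implicit hydrogens by atom environment:
  7 × C (aromatic): no H
  5 × C (aromatic): 1 H each → 5
  3 × C: 2 H each → 6
  2 × C: 3 H each → 6
  2 × F: no H
  1 × C: 1 H
  1 × Cl: no H
  1 × N: 1 H
  1 × O: 1 H
  Total hydrogens = 20.
Molecular formula: C18H20ClF2NO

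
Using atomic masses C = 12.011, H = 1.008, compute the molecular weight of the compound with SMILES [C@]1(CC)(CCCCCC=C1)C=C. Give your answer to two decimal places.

164.29

Molecular formula: C12H20.
M = 12×12.011 + 20×1.008 = 164.29 g/mol.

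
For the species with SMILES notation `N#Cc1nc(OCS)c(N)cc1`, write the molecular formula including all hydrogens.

Heavy atoms from the SMILES: 7 C, 3 N, 1 O, 1 S.
Implicit hydrogens by atom environment:
  3 × C (aromatic): no H
  2 × C (aromatic): 1 H each → 2
  1 × C: 2 H
  1 × C: no H
  1 × N: 2 H
  1 × N (aromatic): no H
  1 × N: no H
  1 × O: no H
  1 × S: 1 H
  Total hydrogens = 7.
Molecular formula: C7H7N3OS

C7H7N3OS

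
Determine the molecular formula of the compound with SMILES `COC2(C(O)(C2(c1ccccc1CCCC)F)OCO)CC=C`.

C18H25FO4

Heavy atoms from the SMILES: 18 C, 1 F, 4 O.
Implicit hydrogens by atom environment:
  6 × C: 2 H each → 12
  4 × C (aromatic): 1 H each → 4
  3 × C: no H
  2 × C: 3 H each → 6
  2 × C (aromatic): no H
  2 × O: 1 H each → 2
  2 × O: no H
  1 × C: 1 H
  1 × F: no H
  Total hydrogens = 25.
Molecular formula: C18H25FO4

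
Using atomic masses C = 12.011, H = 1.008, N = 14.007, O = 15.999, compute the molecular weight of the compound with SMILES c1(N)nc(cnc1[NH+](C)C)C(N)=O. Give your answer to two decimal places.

182.21

Molecular formula: C7H12N5O+.
M = 7×12.011 + 12×1.008 + 5×14.007 + 1×15.999 = 182.21 g/mol.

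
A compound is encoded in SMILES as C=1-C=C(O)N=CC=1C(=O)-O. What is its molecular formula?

Heavy atoms from the SMILES: 6 C, 1 N, 3 O.
Implicit hydrogens by atom environment:
  3 × C (aromatic): 1 H each → 3
  2 × C (aromatic): no H
  2 × O: 1 H each → 2
  1 × C: no H
  1 × N (aromatic): no H
  1 × O: no H
  Total hydrogens = 5.
Molecular formula: C6H5NO3

C6H5NO3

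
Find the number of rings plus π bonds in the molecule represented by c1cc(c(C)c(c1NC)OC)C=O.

5

Molecular formula from the SMILES: C10H13NO2.
DoU = (2C + 2 + N − H − X)/2 = (2·10 + 2 + 1 − 13 − 0)/2 = 10/2 = 5.
(Structurally: 1 ring(s) + 4 π bond(s) = 5.)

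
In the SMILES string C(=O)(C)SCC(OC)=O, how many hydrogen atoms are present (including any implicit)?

8

Hydrogens are implicit in SMILES; fill each atom to its normal valence:
  3 × O: no H
  2 × C: 3 H each → 6
  2 × C: no H
  1 × C: 2 H
  1 × S: no H
  Total hydrogens = 8.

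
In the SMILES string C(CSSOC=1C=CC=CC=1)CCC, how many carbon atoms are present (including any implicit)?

11

The symbol for carbon appears 11 times in the SMILES.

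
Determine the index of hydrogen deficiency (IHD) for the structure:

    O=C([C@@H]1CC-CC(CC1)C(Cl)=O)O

Molecular formula from the SMILES: C9H13ClO3.
DoU = (2C + 2 + N − H − X)/2 = (2·9 + 2 + 0 − 13 − 1)/2 = 6/2 = 3.
(Structurally: 1 ring(s) + 2 π bond(s) = 3.)

3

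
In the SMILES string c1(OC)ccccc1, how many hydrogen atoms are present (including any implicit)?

8

Hydrogens are implicit in SMILES; fill each atom to its normal valence:
  5 × C (aromatic): 1 H each → 5
  1 × C: 3 H
  1 × C (aromatic): no H
  1 × O: no H
  Total hydrogens = 8.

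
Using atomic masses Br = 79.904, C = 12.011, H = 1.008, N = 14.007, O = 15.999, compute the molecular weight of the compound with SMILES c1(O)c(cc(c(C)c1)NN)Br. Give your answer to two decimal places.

Molecular formula: C7H9BrN2O.
M = 1×79.904 + 7×12.011 + 9×1.008 + 2×14.007 + 1×15.999 = 217.07 g/mol.

217.07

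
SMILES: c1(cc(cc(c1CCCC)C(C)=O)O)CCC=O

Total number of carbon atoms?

The symbol for carbon appears 15 times in the SMILES. Lowercase c denotes aromatic carbon and counts toward C.

15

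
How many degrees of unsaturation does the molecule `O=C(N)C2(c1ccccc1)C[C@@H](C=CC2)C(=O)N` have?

8

Molecular formula from the SMILES: C14H16N2O2.
DoU = (2C + 2 + N − H − X)/2 = (2·14 + 2 + 2 − 16 − 0)/2 = 16/2 = 8.
(Structurally: 2 ring(s) + 6 π bond(s) = 8.)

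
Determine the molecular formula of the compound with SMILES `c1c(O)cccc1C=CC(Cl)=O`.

C9H7ClO2

Heavy atoms from the SMILES: 9 C, 1 Cl, 2 O.
Implicit hydrogens by atom environment:
  4 × C (aromatic): 1 H each → 4
  2 × C: 1 H each → 2
  2 × C (aromatic): no H
  1 × C: no H
  1 × Cl: no H
  1 × O: 1 H
  1 × O: no H
  Total hydrogens = 7.
Molecular formula: C9H7ClO2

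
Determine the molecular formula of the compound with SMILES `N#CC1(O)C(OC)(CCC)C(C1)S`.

Heavy atoms from the SMILES: 9 C, 1 N, 2 O, 1 S.
Implicit hydrogens by atom environment:
  3 × C: 2 H each → 6
  3 × C: no H
  2 × C: 3 H each → 6
  1 × C: 1 H
  1 × N: no H
  1 × O: 1 H
  1 × O: no H
  1 × S: 1 H
  Total hydrogens = 15.
Molecular formula: C9H15NO2S

C9H15NO2S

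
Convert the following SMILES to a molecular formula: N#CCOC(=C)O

C4H5NO2

Heavy atoms from the SMILES: 4 C, 1 N, 2 O.
Implicit hydrogens by atom environment:
  2 × C: 2 H each → 4
  2 × C: no H
  1 × N: no H
  1 × O: 1 H
  1 × O: no H
  Total hydrogens = 5.
Molecular formula: C4H5NO2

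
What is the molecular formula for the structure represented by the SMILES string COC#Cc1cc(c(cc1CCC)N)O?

C12H15NO2

Heavy atoms from the SMILES: 12 C, 1 N, 2 O.
Implicit hydrogens by atom environment:
  4 × C (aromatic): no H
  2 × C: 3 H each → 6
  2 × C: 2 H each → 4
  2 × C (aromatic): 1 H each → 2
  2 × C: no H
  1 × N: 2 H
  1 × O: 1 H
  1 × O: no H
  Total hydrogens = 15.
Molecular formula: C12H15NO2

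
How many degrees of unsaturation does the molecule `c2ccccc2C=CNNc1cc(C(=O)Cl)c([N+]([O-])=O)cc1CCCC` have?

11

Molecular formula from the SMILES: C19H20ClN3O3.
DoU = (2C + 2 + N − H − X)/2 = (2·19 + 2 + 3 − 20 − 1)/2 = 22/2 = 11.
(Structurally: 2 ring(s) + 9 π bond(s) = 11.)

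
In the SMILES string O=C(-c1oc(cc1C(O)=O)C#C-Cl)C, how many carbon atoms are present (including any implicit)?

9

The symbol for carbon appears 9 times in the SMILES. Lowercase c denotes aromatic carbon and counts toward C.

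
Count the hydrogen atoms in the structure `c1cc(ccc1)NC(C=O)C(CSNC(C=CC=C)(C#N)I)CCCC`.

Hydrogens are implicit in SMILES; fill each atom to its normal valence:
  6 × C: 1 H each → 6
  5 × C: 2 H each → 10
  5 × C (aromatic): 1 H each → 5
  2 × C: no H
  2 × N: 1 H each → 2
  1 × C: 3 H
  1 × C (aromatic): no H
  1 × I: no H
  1 × N: no H
  1 × O: no H
  1 × S: no H
  Total hydrogens = 26.

26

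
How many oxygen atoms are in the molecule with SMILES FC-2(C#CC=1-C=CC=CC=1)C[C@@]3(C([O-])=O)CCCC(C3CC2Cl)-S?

The symbol for oxygen appears 2 times in the SMILES.

2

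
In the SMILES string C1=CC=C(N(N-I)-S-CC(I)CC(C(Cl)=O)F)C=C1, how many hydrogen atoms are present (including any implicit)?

Hydrogens are implicit in SMILES; fill each atom to its normal valence:
  5 × C (aromatic): 1 H each → 5
  2 × C: 2 H each → 4
  2 × C: 1 H each → 2
  2 × I: no H
  1 × C: no H
  1 × C (aromatic): no H
  1 × Cl: no H
  1 × F: no H
  1 × N: 1 H
  1 × N: no H
  1 × O: no H
  1 × S: no H
  Total hydrogens = 12.

12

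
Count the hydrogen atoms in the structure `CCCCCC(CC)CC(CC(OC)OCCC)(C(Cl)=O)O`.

Hydrogens are implicit in SMILES; fill each atom to its normal valence:
  9 × C: 2 H each → 18
  4 × C: 3 H each → 12
  3 × O: no H
  2 × C: 1 H each → 2
  2 × C: no H
  1 × Cl: no H
  1 × O: 1 H
  Total hydrogens = 33.

33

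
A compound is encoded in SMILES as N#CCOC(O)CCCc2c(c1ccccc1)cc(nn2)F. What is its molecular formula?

C16H16FN3O2

Heavy atoms from the SMILES: 16 C, 1 F, 3 N, 2 O.
Implicit hydrogens by atom environment:
  6 × C (aromatic): 1 H each → 6
  4 × C: 2 H each → 8
  4 × C (aromatic): no H
  2 × N (aromatic): no H
  1 × C: 1 H
  1 × C: no H
  1 × F: no H
  1 × N: no H
  1 × O: 1 H
  1 × O: no H
  Total hydrogens = 16.
Molecular formula: C16H16FN3O2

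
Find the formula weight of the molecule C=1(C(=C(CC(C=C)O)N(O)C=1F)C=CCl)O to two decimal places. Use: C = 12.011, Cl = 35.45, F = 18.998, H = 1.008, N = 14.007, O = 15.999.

247.65

Molecular formula: C10H11ClFNO3.
M = 10×12.011 + 1×35.45 + 1×18.998 + 11×1.008 + 1×14.007 + 3×15.999 = 247.65 g/mol.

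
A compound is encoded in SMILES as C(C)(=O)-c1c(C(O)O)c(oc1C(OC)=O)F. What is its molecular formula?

C9H9FO6

Heavy atoms from the SMILES: 9 C, 1 F, 6 O.
Implicit hydrogens by atom environment:
  4 × C (aromatic): no H
  3 × O: no H
  2 × C: 3 H each → 6
  2 × C: no H
  2 × O: 1 H each → 2
  1 × C: 1 H
  1 × F: no H
  1 × O (aromatic): no H
  Total hydrogens = 9.
Molecular formula: C9H9FO6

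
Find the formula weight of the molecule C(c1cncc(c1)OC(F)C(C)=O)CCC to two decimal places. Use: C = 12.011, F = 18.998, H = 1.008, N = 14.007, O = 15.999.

Molecular formula: C12H16FNO2.
M = 12×12.011 + 1×18.998 + 16×1.008 + 1×14.007 + 2×15.999 = 225.26 g/mol.

225.26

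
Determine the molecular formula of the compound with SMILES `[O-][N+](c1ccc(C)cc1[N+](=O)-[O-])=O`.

C7H6N2O4

Heavy atoms from the SMILES: 7 C, 2 N, 4 O.
Implicit hydrogens by atom environment:
  3 × C (aromatic): 1 H each → 3
  3 × C (aromatic): no H
  2 × N (charge +1): no H
  2 × O: no H
  2 × O (charge -1): no H
  1 × C: 3 H
  Total hydrogens = 6.
Molecular formula: C7H6N2O4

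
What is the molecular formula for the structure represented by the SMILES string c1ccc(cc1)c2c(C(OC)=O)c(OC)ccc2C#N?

C16H13NO3

Heavy atoms from the SMILES: 16 C, 1 N, 3 O.
Implicit hydrogens by atom environment:
  7 × C (aromatic): 1 H each → 7
  5 × C (aromatic): no H
  3 × O: no H
  2 × C: 3 H each → 6
  2 × C: no H
  1 × N: no H
  Total hydrogens = 13.
Molecular formula: C16H13NO3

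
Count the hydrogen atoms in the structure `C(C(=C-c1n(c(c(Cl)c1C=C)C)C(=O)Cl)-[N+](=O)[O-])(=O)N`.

Hydrogens are implicit in SMILES; fill each atom to its normal valence:
  4 × C (aromatic): no H
  3 × C: no H
  3 × O: no H
  2 × C: 1 H each → 2
  2 × Cl: no H
  1 × C: 3 H
  1 × C: 2 H
  1 × N: 2 H
  1 × N (aromatic): no H
  1 × N (charge +1): no H
  1 × O (charge -1): no H
  Total hydrogens = 9.

9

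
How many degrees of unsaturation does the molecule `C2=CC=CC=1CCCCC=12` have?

5

Molecular formula from the SMILES: C10H12.
DoU = (2C + 2 + N − H − X)/2 = (2·10 + 2 + 0 − 12 − 0)/2 = 10/2 = 5.
(Structurally: 2 ring(s) + 3 π bond(s) = 5.)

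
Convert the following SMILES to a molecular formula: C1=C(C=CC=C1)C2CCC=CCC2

C13H16

Heavy atoms from the SMILES: 13 C.
Implicit hydrogens by atom environment:
  5 × C (aromatic): 1 H each → 5
  4 × C: 2 H each → 8
  3 × C: 1 H each → 3
  1 × C (aromatic): no H
  Total hydrogens = 16.
Molecular formula: C13H16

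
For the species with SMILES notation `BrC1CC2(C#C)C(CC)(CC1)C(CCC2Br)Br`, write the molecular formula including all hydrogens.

C14H19Br3

Heavy atoms from the SMILES: 3 Br, 14 C.
Implicit hydrogens by atom environment:
  6 × C: 2 H each → 12
  4 × C: 1 H each → 4
  3 × Br: no H
  3 × C: no H
  1 × C: 3 H
  Total hydrogens = 19.
Molecular formula: C14H19Br3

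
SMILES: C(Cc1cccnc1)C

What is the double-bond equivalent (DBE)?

Molecular formula from the SMILES: C8H11N.
DoU = (2C + 2 + N − H − X)/2 = (2·8 + 2 + 1 − 11 − 0)/2 = 8/2 = 4.
(Structurally: 1 ring(s) + 3 π bond(s) = 4.)

4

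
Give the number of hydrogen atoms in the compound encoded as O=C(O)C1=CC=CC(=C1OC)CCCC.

16

Hydrogens are implicit in SMILES; fill each atom to its normal valence:
  3 × C: 2 H each → 6
  3 × C (aromatic): 1 H each → 3
  3 × C (aromatic): no H
  2 × C: 3 H each → 6
  2 × O: no H
  1 × C: no H
  1 × O: 1 H
  Total hydrogens = 16.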